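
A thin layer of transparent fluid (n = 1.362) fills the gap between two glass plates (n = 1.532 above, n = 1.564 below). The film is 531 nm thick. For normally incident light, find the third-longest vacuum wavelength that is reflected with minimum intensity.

Ray reflecting at the top interface goes from n = 1.532 toward n = 1.362: no phase shift.
Ray reflecting at the bottom interface goes from n = 1.362 toward n = 1.564: a half-wave phase shift.
Net: one phase inversion between the two reflected rays.
For weak reflection here: 2 n t = m λ.
λ = 2 n t / m. The third-longest wavelength is m = 3: λ = 2 × 1.362 × 531 / 3.00 = 482 nm.

482 nm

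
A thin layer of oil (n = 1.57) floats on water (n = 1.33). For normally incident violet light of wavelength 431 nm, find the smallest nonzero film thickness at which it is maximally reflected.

Top surface (1.0 → 1.57): reflection off a higher-index medium gives a half-wave phase shift.
Bottom surface (1.57 → 1.33): reflection off a lower-index medium gives no phase shift.
The two reflections differ by half a wavelength.
With one net inversion, constructive interference in reflection requires 2 n t = (m + ½) λ.
Minimum at m = 0: t = λ / (4 n) = 431 / (4 × 1.57) = 68.6 nm.

68.6 nm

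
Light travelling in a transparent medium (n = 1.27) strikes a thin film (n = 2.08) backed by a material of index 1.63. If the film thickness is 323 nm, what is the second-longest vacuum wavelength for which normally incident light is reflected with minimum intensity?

Top surface (1.27 → 2.08): reflection off a higher-index medium gives a half-wave phase shift.
Bottom surface (2.08 → 1.63): reflection off a lower-index medium gives no phase shift.
Exactly one π shift → a net half-wave offset.
With one net inversion, destructive interference in reflection requires 2 n t = m λ.
λ = 2 n t / m. The second-longest wavelength is m = 2: λ = 2 × 2.08 × 323 / 2.00 = 672 nm.

672 nm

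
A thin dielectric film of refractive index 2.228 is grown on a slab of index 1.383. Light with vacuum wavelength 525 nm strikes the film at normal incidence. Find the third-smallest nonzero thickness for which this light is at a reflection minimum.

Ray reflecting at the top interface goes from n = 1.0 toward n = 2.228: a half-wave phase shift.
Ray reflecting at the bottom interface goes from n = 2.228 toward n = 1.383: no phase shift.
The two reflections differ by half a wavelength.
With one net inversion, destructive interference in reflection requires 2 n t = m λ.
The third-smallest nonzero thickness corresponds to m = 3: t = m λ / (2 n) = 3.00 × 525 / (2 × 2.228) = 353 nm.

353 nm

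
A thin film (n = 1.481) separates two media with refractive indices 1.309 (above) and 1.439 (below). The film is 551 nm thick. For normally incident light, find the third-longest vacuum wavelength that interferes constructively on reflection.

Top surface (1.309 → 1.481): reflection off a higher-index medium gives a half-wave phase shift.
Ray reflecting at the bottom interface goes from n = 1.481 toward n = 1.439: no phase shift.
The two reflections differ by half a wavelength.
With one net inversion, constructive interference in reflection requires 2 n t = (m + ½) λ.
λ = 2 n t / (m + ½). The third-longest wavelength is m = 2: λ = 2 × 1.481 × 551 / 2.50 = 653 nm.

653 nm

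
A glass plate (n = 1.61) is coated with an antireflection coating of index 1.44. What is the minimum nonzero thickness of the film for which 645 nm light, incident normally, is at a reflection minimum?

112 nm

Ray reflecting at the top interface goes from n = 1.0 toward n = 1.44: a half-wave phase shift.
At the lower boundary (n = 1.44 to n = 1.61) the reflected ray undergoes a half-wave phase shift.
Zero or two π shifts → no net half-wave offset.
So the condition for destructive reflection is 2 n t = (m + ½) λ.
Minimum at m = 0: t = λ / (4 n) = 645 / (4 × 1.44) = 112 nm.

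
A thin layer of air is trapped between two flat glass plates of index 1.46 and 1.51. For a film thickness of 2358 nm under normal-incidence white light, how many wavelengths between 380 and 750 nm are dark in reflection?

6

Ray reflecting at the top interface goes from n = 1.46 toward n = 1.0: no phase shift.
At the lower boundary (n = 1.0 to n = 1.51) the reflected ray undergoes a half-wave phase shift.
Exactly one π shift → a net half-wave offset.
For minimum reflection here: 2 n t = m λ.
λ = 2 n t / m = 4716 / m nm.
m=6: 786 nm (IR); m=7: 674 nm (visible); m=8: 590 nm (visible); m=9: 524 nm (visible); m=10: 472 nm (visible); m=11: 429 nm (visible); m=12: 393 nm (visible); m=13: 363 nm (UV).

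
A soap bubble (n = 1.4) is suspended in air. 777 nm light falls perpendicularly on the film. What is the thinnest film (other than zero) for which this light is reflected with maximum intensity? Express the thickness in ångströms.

At the upper boundary (n = 1.0 to n = 1.4) the reflected ray undergoes a half-wave phase shift.
Bottom surface (1.4 → 1.0): reflection off a lower-index medium gives no phase shift.
Exactly one π shift → a net half-wave offset.
For bright reflection here: 2 n t = (m + ½) λ.
Minimum at m = 0: t = λ / (4 n) = 777 / (4 × 1.4) = 139 nm.

1388 Å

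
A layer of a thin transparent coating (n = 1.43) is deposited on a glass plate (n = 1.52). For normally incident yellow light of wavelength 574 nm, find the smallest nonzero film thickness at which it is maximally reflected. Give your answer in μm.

0.201 μm

At the upper boundary (n = 1.0 to n = 1.43) the reflected ray undergoes a half-wave phase shift.
Bottom surface (1.43 → 1.52): reflection off a higher-index medium gives a half-wave phase shift.
Zero or two π shifts → no net half-wave offset.
For bright reflection here: 2 n t = m λ.
Minimum nonzero at m = 1: t = λ / (2 n) = 574 / (2 × 1.43) = 201 nm.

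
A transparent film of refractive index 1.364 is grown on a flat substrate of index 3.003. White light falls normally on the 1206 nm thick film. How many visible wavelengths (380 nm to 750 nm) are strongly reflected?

4

At the upper boundary (n = 1.0 to n = 1.364) the reflected ray undergoes a half-wave phase shift.
At the lower boundary (n = 1.364 to n = 3.003) the reflected ray undergoes a half-wave phase shift.
Zero or two π shifts → no net half-wave offset.
With no net inversion, constructive interference in reflection requires 2 n t = m λ.
λ = 2 n t / m = 3290 / m nm.
m=4: 822 nm (IR); m=5: 658 nm (visible); m=6: 548 nm (visible); m=7: 470 nm (visible); m=8: 411 nm (visible); m=9: 366 nm (UV).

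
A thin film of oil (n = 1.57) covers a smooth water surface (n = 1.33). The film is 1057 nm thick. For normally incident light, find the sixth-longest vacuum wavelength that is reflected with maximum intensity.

603 nm

At the upper boundary (n = 1.0 to n = 1.57) the reflected ray undergoes a half-wave phase shift.
At the lower boundary (n = 1.57 to n = 1.33) the reflected ray undergoes no phase shift.
The two reflections differ by half a wavelength.
For strong reflection here: 2 n t = (m + ½) λ.
λ = 2 n t / (m + ½). The sixth-longest wavelength is m = 5: λ = 2 × 1.57 × 1057 / 5.50 = 603 nm.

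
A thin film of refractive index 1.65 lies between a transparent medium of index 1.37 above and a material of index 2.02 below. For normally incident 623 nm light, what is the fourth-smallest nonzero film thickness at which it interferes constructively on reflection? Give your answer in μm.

Ray reflecting at the top interface goes from n = 1.37 toward n = 1.65: a half-wave phase shift.
Bottom surface (1.65 → 2.02): reflection off a higher-index medium gives a half-wave phase shift.
Zero or two π shifts → no net half-wave offset.
So the condition for constructive reflection is 2 n t = m λ.
The fourth-smallest nonzero thickness corresponds to m = 4: t = m λ / (2 n) = 4.00 × 623 / (2 × 1.65) = 755 nm.

0.755 μm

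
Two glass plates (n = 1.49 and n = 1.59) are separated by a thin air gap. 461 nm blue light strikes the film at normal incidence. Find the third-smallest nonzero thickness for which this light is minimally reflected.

692 nm

Top surface (1.49 → 1.0): reflection off a lower-index medium gives no phase shift.
At the lower boundary (n = 1.0 to n = 1.59) the reflected ray undergoes a half-wave phase shift.
The two reflections differ by half a wavelength.
With one net inversion, destructive interference in reflection requires 2 n t = m λ.
The third-smallest nonzero thickness corresponds to m = 3: t = m λ / (2 n) = 3.00 × 461 / (2 × 1.0) = 692 nm.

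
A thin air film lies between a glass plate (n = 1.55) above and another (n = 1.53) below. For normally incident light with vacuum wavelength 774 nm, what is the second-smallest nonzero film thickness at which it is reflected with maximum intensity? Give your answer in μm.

Top surface (1.55 → 1.0): reflection off a lower-index medium gives no phase shift.
At the lower boundary (n = 1.0 to n = 1.53) the reflected ray undergoes a half-wave phase shift.
Exactly one π shift → a net half-wave offset.
For strong reflection here: 2 n t = (m + ½) λ.
The second-smallest nonzero thickness corresponds to m = 1: t = (m + ½) λ / (2 n) = 1.50 × 774 / (2 × 1.0) = 581 nm.

0.581 μm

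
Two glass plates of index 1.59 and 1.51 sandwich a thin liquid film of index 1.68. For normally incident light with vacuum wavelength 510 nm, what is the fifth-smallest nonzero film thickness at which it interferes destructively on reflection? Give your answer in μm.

At the upper boundary (n = 1.59 to n = 1.68) the reflected ray undergoes a half-wave phase shift.
Ray reflecting at the bottom interface goes from n = 1.68 toward n = 1.51: no phase shift.
Exactly one π shift → a net half-wave offset.
With one net inversion, destructive interference in reflection requires 2 n t = m λ.
The fifth-smallest nonzero thickness corresponds to m = 5: t = m λ / (2 n) = 5.00 × 510 / (2 × 1.68) = 759 nm.

0.759 μm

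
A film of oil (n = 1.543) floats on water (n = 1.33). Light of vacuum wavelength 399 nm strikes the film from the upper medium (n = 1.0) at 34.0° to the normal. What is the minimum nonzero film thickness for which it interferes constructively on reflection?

69.4 nm

Top surface (1.0 → 1.543): reflection off a higher-index medium gives a half-wave phase shift.
Bottom surface (1.543 → 1.33): reflection off a lower-index medium gives no phase shift.
Net: one phase inversion between the two reflected rays.
So the condition for constructive reflection is 2 n t cos θ_r = (m + ½) λ.
Snell's law: 1.0 sin 34.0° = 1.543 sin θ_r → sin θ_r = 0.362, cos θ_r = 0.932.
Minimum at m = 0: t = λ / (4 n cos θ_r) = 399 / (4 × 1.543 × 0.932) = 69.4 nm.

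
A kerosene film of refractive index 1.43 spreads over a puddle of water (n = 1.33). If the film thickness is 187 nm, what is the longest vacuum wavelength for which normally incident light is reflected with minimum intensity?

Ray reflecting at the top interface goes from n = 1.0 toward n = 1.43: a half-wave phase shift.
At the lower boundary (n = 1.43 to n = 1.33) the reflected ray undergoes no phase shift.
Exactly one π shift → a net half-wave offset.
So the condition for destructive reflection is 2 n t = m λ.
λ = 2 n t / m. The longest wavelength is m = 1: λ = 2 × 1.43 × 187 / 1.00 = 535 nm.

535 nm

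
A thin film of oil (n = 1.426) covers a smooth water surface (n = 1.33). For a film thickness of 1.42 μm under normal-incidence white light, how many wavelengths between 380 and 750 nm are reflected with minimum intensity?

5

At the upper boundary (n = 1.0 to n = 1.426) the reflected ray undergoes a half-wave phase shift.
At the lower boundary (n = 1.426 to n = 1.33) the reflected ray undergoes no phase shift.
Exactly one π shift → a net half-wave offset.
So the condition for destructive reflection is 2 n t = m λ.
λ = 2 n t / m = 4050 / m nm.
m=5: 810 nm (IR); m=6: 675 nm (visible); m=7: 579 nm (visible); m=8: 506 nm (visible); m=9: 450 nm (visible); m=10: 405 nm (visible); m=11: 368 nm (UV).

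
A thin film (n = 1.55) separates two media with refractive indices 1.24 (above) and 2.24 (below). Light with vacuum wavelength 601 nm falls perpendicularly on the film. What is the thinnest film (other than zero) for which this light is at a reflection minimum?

At the upper boundary (n = 1.24 to n = 1.55) the reflected ray undergoes a half-wave phase shift.
Ray reflecting at the bottom interface goes from n = 1.55 toward n = 2.24: a half-wave phase shift.
Net: no relative phase inversion (both shifts match).
For weak reflection here: 2 n t = (m + ½) λ.
Minimum at m = 0: t = λ / (4 n) = 601 / (4 × 1.55) = 96.9 nm.

96.9 nm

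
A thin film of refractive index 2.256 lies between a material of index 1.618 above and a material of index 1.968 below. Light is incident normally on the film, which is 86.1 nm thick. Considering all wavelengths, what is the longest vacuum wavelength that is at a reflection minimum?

388 nm

Ray reflecting at the top interface goes from n = 1.618 toward n = 2.256: a half-wave phase shift.
Bottom surface (2.256 → 1.968): reflection off a lower-index medium gives no phase shift.
Net: one phase inversion between the two reflected rays.
So the condition for destructive reflection is 2 n t = m λ.
λ = 2 n t / m. The longest wavelength is m = 1: λ = 2 × 2.256 × 86.1 / 1.00 = 388 nm.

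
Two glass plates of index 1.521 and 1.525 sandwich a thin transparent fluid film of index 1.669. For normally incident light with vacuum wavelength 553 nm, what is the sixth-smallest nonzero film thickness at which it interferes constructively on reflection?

Ray reflecting at the top interface goes from n = 1.521 toward n = 1.669: a half-wave phase shift.
Ray reflecting at the bottom interface goes from n = 1.669 toward n = 1.525: no phase shift.
Net: one phase inversion between the two reflected rays.
For strong reflection here: 2 n t = (m + ½) λ.
The sixth-smallest nonzero thickness corresponds to m = 5: t = (m + ½) λ / (2 n) = 5.50 × 553 / (2 × 1.669) = 911 nm.

911 nm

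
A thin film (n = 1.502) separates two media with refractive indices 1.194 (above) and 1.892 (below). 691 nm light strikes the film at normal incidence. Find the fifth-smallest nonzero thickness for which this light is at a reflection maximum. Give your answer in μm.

Ray reflecting at the top interface goes from n = 1.194 toward n = 1.502: a half-wave phase shift.
Ray reflecting at the bottom interface goes from n = 1.502 toward n = 1.892: a half-wave phase shift.
Zero or two π shifts → no net half-wave offset.
With no net inversion, constructive interference in reflection requires 2 n t = m λ.
The fifth-smallest nonzero thickness corresponds to m = 5: t = m λ / (2 n) = 5.00 × 691 / (2 × 1.502) = 1150 nm.

1.15 μm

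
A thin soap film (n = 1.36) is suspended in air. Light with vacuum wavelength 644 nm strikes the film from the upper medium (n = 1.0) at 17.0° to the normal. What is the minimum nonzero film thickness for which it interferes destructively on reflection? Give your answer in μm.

0.242 μm

At the upper boundary (n = 1.0 to n = 1.36) the reflected ray undergoes a half-wave phase shift.
At the lower boundary (n = 1.36 to n = 1.0) the reflected ray undergoes no phase shift.
Exactly one π shift → a net half-wave offset.
With one net inversion, destructive interference in reflection requires 2 n t cos θ_r = m λ.
Snell's law: 1.0 sin 17.0° = 1.36 sin θ_r → sin θ_r = 0.215, cos θ_r = 0.977.
Minimum nonzero at m = 1: t = λ / (2 n cos θ_r) = 644 / (2 × 1.36 × 0.977) = 242 nm.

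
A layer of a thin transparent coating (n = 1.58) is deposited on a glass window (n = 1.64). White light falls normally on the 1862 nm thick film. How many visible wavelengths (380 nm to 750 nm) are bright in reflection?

8

Top surface (1.0 → 1.58): reflection off a higher-index medium gives a half-wave phase shift.
Bottom surface (1.58 → 1.64): reflection off a higher-index medium gives a half-wave phase shift.
Zero or two π shifts → no net half-wave offset.
For maximum reflection here: 2 n t = m λ.
λ = 2 n t / m = 5884 / m nm.
m=7: 841 nm (IR); m=8: 735 nm (visible); m=9: 654 nm (visible); m=10: 588 nm (visible); m=11: 535 nm (visible); m=12: 490 nm (visible); m=13: 453 nm (visible); m=14: 420 nm (visible); m=15: 392 nm (visible); m=16: 368 nm (UV).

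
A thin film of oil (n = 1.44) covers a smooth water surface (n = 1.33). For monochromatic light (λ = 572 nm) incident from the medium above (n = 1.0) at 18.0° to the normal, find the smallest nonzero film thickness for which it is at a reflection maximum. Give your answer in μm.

0.102 μm

At the upper boundary (n = 1.0 to n = 1.44) the reflected ray undergoes a half-wave phase shift.
Bottom surface (1.44 → 1.33): reflection off a lower-index medium gives no phase shift.
Net: one phase inversion between the two reflected rays.
For bright reflection here: 2 n t cos θ_r = (m + ½) λ.
Snell's law: 1.0 sin 18.0° = 1.44 sin θ_r → sin θ_r = 0.215, cos θ_r = 0.977.
Minimum at m = 0: t = λ / (4 n cos θ_r) = 572 / (4 × 1.44 × 0.977) = 102 nm.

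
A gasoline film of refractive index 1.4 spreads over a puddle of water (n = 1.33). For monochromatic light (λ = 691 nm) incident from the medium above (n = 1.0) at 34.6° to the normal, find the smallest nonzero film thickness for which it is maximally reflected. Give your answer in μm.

0.135 μm

Top surface (1.0 → 1.4): reflection off a higher-index medium gives a half-wave phase shift.
At the lower boundary (n = 1.4 to n = 1.33) the reflected ray undergoes no phase shift.
Exactly one π shift → a net half-wave offset.
With one net inversion, constructive interference in reflection requires 2 n t cos θ_r = (m + ½) λ.
Snell's law: 1.0 sin 34.6° = 1.4 sin θ_r → sin θ_r = 0.406, cos θ_r = 0.914.
Minimum at m = 0: t = λ / (4 n cos θ_r) = 691 / (4 × 1.4 × 0.914) = 135 nm.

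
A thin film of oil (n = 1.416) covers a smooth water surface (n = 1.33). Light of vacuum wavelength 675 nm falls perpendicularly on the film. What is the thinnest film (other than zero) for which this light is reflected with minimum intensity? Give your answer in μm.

0.238 μm

Ray reflecting at the top interface goes from n = 1.0 toward n = 1.416: a half-wave phase shift.
Bottom surface (1.416 → 1.33): reflection off a lower-index medium gives no phase shift.
Net: one phase inversion between the two reflected rays.
So the condition for destructive reflection is 2 n t = m λ.
Minimum nonzero at m = 1: t = λ / (2 n) = 675 / (2 × 1.416) = 238 nm.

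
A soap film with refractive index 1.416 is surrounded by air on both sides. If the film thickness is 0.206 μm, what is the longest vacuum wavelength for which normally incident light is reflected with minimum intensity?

Top surface (1.0 → 1.416): reflection off a higher-index medium gives a half-wave phase shift.
Ray reflecting at the bottom interface goes from n = 1.416 toward n = 1.0: no phase shift.
Net: one phase inversion between the two reflected rays.
For minimum reflection here: 2 n t = m λ.
λ = 2 n t / m. The longest wavelength is m = 1: λ = 2 × 1.416 × 206 / 1.00 = 583 nm.

583 nm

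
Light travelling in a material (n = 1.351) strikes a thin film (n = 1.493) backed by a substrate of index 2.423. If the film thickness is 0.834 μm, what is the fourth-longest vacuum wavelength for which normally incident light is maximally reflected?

623 nm

Ray reflecting at the top interface goes from n = 1.351 toward n = 1.493: a half-wave phase shift.
Ray reflecting at the bottom interface goes from n = 1.493 toward n = 2.423: a half-wave phase shift.
Zero or two π shifts → no net half-wave offset.
With no net inversion, constructive interference in reflection requires 2 n t = m λ.
λ = 2 n t / m. The fourth-longest wavelength is m = 4: λ = 2 × 1.493 × 834 / 4.00 = 623 nm.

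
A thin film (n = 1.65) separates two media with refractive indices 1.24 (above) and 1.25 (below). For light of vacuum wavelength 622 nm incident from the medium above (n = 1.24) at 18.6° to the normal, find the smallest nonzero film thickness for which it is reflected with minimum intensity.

At the upper boundary (n = 1.24 to n = 1.65) the reflected ray undergoes a half-wave phase shift.
Ray reflecting at the bottom interface goes from n = 1.65 toward n = 1.25: no phase shift.
The two reflections differ by half a wavelength.
So the condition for destructive reflection is 2 n t cos θ_r = m λ.
Snell's law: 1.24 sin 18.6° = 1.65 sin θ_r → sin θ_r = 0.240, cos θ_r = 0.971.
Minimum nonzero at m = 1: t = λ / (2 n cos θ_r) = 622 / (2 × 1.65 × 0.971) = 194 nm.

194 nm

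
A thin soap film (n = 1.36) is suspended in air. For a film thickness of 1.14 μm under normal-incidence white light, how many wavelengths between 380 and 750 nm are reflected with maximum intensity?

4

At the upper boundary (n = 1.0 to n = 1.36) the reflected ray undergoes a half-wave phase shift.
At the lower boundary (n = 1.36 to n = 1.0) the reflected ray undergoes no phase shift.
Exactly one π shift → a net half-wave offset.
So the condition for constructive reflection is 2 n t = (m + ½) λ.
λ = 2 n t / (m + ½) = 3101 / (m + ½) nm.
m=3: 886 nm (IR); m=4: 689 nm (visible); m=5: 564 nm (visible); m=6: 477 nm (visible); m=7: 413 nm (visible); m=8: 365 nm (UV).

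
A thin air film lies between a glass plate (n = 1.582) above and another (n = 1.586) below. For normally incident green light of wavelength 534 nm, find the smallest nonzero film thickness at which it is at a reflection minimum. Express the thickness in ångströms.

At the upper boundary (n = 1.582 to n = 1.0) the reflected ray undergoes no phase shift.
Bottom surface (1.0 → 1.586): reflection off a higher-index medium gives a half-wave phase shift.
Net: one phase inversion between the two reflected rays.
For dark reflection here: 2 n t = m λ.
Minimum nonzero at m = 1: t = λ / (2 n) = 534 / (2 × 1.0) = 267 nm.

2670 Å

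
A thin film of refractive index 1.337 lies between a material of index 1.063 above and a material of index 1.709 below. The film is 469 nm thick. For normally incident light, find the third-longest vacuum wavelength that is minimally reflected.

502 nm

At the upper boundary (n = 1.063 to n = 1.337) the reflected ray undergoes a half-wave phase shift.
Ray reflecting at the bottom interface goes from n = 1.337 toward n = 1.709: a half-wave phase shift.
The two reflections carry the same phase change, so no net offset.
For dark reflection here: 2 n t = (m + ½) λ.
λ = 2 n t / (m + ½). The third-longest wavelength is m = 2: λ = 2 × 1.337 × 469 / 2.50 = 502 nm.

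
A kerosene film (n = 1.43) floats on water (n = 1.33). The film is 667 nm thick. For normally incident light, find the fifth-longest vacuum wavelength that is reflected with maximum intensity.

Ray reflecting at the top interface goes from n = 1.0 toward n = 1.43: a half-wave phase shift.
At the lower boundary (n = 1.43 to n = 1.33) the reflected ray undergoes no phase shift.
Exactly one π shift → a net half-wave offset.
With one net inversion, constructive interference in reflection requires 2 n t = (m + ½) λ.
λ = 2 n t / (m + ½). The fifth-longest wavelength is m = 4: λ = 2 × 1.43 × 667 / 4.50 = 424 nm.

424 nm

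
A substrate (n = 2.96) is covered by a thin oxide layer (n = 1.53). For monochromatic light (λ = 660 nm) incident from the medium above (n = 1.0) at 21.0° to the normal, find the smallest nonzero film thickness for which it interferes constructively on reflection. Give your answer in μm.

At the upper boundary (n = 1.0 to n = 1.53) the reflected ray undergoes a half-wave phase shift.
Bottom surface (1.53 → 2.96): reflection off a higher-index medium gives a half-wave phase shift.
Zero or two π shifts → no net half-wave offset.
For maximum reflection here: 2 n t cos θ_r = m λ.
Snell's law: 1.0 sin 21.0° = 1.53 sin θ_r → sin θ_r = 0.234, cos θ_r = 0.972.
Minimum nonzero at m = 1: t = λ / (2 n cos θ_r) = 660 / (2 × 1.53 × 0.972) = 222 nm.

0.222 μm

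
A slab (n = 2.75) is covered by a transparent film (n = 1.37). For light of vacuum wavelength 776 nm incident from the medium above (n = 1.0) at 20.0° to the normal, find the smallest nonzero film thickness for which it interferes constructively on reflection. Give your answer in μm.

At the upper boundary (n = 1.0 to n = 1.37) the reflected ray undergoes a half-wave phase shift.
Bottom surface (1.37 → 2.75): reflection off a higher-index medium gives a half-wave phase shift.
Net: no relative phase inversion (both shifts match).
For maximum reflection here: 2 n t cos θ_r = m λ.
Snell's law: 1.0 sin 20.0° = 1.37 sin θ_r → sin θ_r = 0.250, cos θ_r = 0.968.
Minimum nonzero at m = 1: t = λ / (2 n cos θ_r) = 776 / (2 × 1.37 × 0.968) = 292 nm.

0.292 μm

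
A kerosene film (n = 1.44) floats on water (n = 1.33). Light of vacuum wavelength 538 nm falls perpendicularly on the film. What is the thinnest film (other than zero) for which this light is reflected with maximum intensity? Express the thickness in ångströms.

At the upper boundary (n = 1.0 to n = 1.44) the reflected ray undergoes a half-wave phase shift.
Ray reflecting at the bottom interface goes from n = 1.44 toward n = 1.33: no phase shift.
The two reflections differ by half a wavelength.
So the condition for constructive reflection is 2 n t = (m + ½) λ.
Minimum at m = 0: t = λ / (4 n) = 538 / (4 × 1.44) = 93.4 nm.

934 Å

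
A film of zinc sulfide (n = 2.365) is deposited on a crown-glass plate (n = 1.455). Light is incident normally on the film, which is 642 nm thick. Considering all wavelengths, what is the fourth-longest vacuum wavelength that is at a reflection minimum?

759 nm

Top surface (1.0 → 2.365): reflection off a higher-index medium gives a half-wave phase shift.
Ray reflecting at the bottom interface goes from n = 2.365 toward n = 1.455: no phase shift.
Net: one phase inversion between the two reflected rays.
So the condition for destructive reflection is 2 n t = m λ.
λ = 2 n t / m. The fourth-longest wavelength is m = 4: λ = 2 × 2.365 × 642 / 4.00 = 759 nm.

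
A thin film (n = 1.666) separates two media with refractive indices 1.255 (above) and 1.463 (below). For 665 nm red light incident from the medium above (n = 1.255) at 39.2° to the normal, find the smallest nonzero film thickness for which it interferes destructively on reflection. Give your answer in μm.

Ray reflecting at the top interface goes from n = 1.255 toward n = 1.666: a half-wave phase shift.
Ray reflecting at the bottom interface goes from n = 1.666 toward n = 1.463: no phase shift.
Exactly one π shift → a net half-wave offset.
With one net inversion, destructive interference in reflection requires 2 n t cos θ_r = m λ.
Snell's law: 1.255 sin 39.2° = 1.666 sin θ_r → sin θ_r = 0.476, cos θ_r = 0.879.
Minimum nonzero at m = 1: t = λ / (2 n cos θ_r) = 665 / (2 × 1.666 × 0.879) = 227 nm.

0.227 μm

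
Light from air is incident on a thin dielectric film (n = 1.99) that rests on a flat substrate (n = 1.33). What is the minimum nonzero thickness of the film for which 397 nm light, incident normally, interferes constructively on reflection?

49.9 nm

Top surface (1.0 → 1.99): reflection off a higher-index medium gives a half-wave phase shift.
Bottom surface (1.99 → 1.33): reflection off a lower-index medium gives no phase shift.
Exactly one π shift → a net half-wave offset.
For strong reflection here: 2 n t = (m + ½) λ.
Minimum at m = 0: t = λ / (4 n) = 397 / (4 × 1.99) = 49.9 nm.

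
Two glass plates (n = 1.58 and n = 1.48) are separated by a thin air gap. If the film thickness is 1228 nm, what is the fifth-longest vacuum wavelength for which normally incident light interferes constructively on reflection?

546 nm

Top surface (1.58 → 1.0): reflection off a lower-index medium gives no phase shift.
Ray reflecting at the bottom interface goes from n = 1.0 toward n = 1.48: a half-wave phase shift.
The two reflections differ by half a wavelength.
So the condition for constructive reflection is 2 n t = (m + ½) λ.
λ = 2 n t / (m + ½). The fifth-longest wavelength is m = 4: λ = 2 × 1.0 × 1228 / 4.50 = 546 nm.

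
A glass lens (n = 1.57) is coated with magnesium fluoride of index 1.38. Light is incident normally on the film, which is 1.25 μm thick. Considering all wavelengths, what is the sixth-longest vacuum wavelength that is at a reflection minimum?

Top surface (1.0 → 1.38): reflection off a higher-index medium gives a half-wave phase shift.
Bottom surface (1.38 → 1.57): reflection off a higher-index medium gives a half-wave phase shift.
Net: no relative phase inversion (both shifts match).
So the condition for destructive reflection is 2 n t = (m + ½) λ.
λ = 2 n t / (m + ½). The sixth-longest wavelength is m = 5: λ = 2 × 1.38 × 1250 / 5.50 = 627 nm.

627 nm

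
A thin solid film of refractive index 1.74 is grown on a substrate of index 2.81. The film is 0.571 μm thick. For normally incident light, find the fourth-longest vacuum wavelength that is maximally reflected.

497 nm

Top surface (1.0 → 1.74): reflection off a higher-index medium gives a half-wave phase shift.
Bottom surface (1.74 → 2.81): reflection off a higher-index medium gives a half-wave phase shift.
Zero or two π shifts → no net half-wave offset.
With no net inversion, constructive interference in reflection requires 2 n t = m λ.
λ = 2 n t / m. The fourth-longest wavelength is m = 4: λ = 2 × 1.74 × 571 / 4.00 = 497 nm.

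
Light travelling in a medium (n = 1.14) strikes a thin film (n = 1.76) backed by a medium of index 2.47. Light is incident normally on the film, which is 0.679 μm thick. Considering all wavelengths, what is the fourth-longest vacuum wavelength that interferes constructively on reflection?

598 nm

Top surface (1.14 → 1.76): reflection off a higher-index medium gives a half-wave phase shift.
At the lower boundary (n = 1.76 to n = 2.47) the reflected ray undergoes a half-wave phase shift.
Zero or two π shifts → no net half-wave offset.
For bright reflection here: 2 n t = m λ.
λ = 2 n t / m. The fourth-longest wavelength is m = 4: λ = 2 × 1.76 × 679 / 4.00 = 598 nm.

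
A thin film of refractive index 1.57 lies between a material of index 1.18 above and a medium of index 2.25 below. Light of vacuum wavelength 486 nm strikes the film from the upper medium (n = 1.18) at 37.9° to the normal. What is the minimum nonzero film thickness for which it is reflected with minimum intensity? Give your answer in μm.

At the upper boundary (n = 1.18 to n = 1.57) the reflected ray undergoes a half-wave phase shift.
Ray reflecting at the bottom interface goes from n = 1.57 toward n = 2.25: a half-wave phase shift.
The two reflections carry the same phase change, so no net offset.
So the condition for destructive reflection is 2 n t cos θ_r = (m + ½) λ.
Snell's law: 1.18 sin 37.9° = 1.57 sin θ_r → sin θ_r = 0.462, cos θ_r = 0.887.
Minimum at m = 0: t = λ / (4 n cos θ_r) = 486 / (4 × 1.57 × 0.887) = 87.2 nm.

0.0872 μm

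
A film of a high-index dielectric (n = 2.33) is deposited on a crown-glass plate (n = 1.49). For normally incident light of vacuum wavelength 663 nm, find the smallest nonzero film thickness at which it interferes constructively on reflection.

Ray reflecting at the top interface goes from n = 1.0 toward n = 2.33: a half-wave phase shift.
Ray reflecting at the bottom interface goes from n = 2.33 toward n = 1.49: no phase shift.
Exactly one π shift → a net half-wave offset.
So the condition for constructive reflection is 2 n t = (m + ½) λ.
Minimum at m = 0: t = λ / (4 n) = 663 / (4 × 2.33) = 71.1 nm.

71.1 nm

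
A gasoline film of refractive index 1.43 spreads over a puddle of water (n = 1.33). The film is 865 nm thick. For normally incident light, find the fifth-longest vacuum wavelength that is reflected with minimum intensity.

Ray reflecting at the top interface goes from n = 1.0 toward n = 1.43: a half-wave phase shift.
Ray reflecting at the bottom interface goes from n = 1.43 toward n = 1.33: no phase shift.
Exactly one π shift → a net half-wave offset.
So the condition for destructive reflection is 2 n t = m λ.
λ = 2 n t / m. The fifth-longest wavelength is m = 5: λ = 2 × 1.43 × 865 / 5.00 = 495 nm.

495 nm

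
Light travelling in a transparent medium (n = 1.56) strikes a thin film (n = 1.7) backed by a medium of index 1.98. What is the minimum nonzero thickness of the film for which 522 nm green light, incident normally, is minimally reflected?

Ray reflecting at the top interface goes from n = 1.56 toward n = 1.7: a half-wave phase shift.
At the lower boundary (n = 1.7 to n = 1.98) the reflected ray undergoes a half-wave phase shift.
Net: no relative phase inversion (both shifts match).
With no net inversion, destructive interference in reflection requires 2 n t = (m + ½) λ.
Minimum at m = 0: t = λ / (4 n) = 522 / (4 × 1.7) = 76.8 nm.

76.8 nm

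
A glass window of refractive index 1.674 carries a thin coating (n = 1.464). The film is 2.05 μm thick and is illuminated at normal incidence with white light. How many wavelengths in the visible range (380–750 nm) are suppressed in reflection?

8

Top surface (1.0 → 1.464): reflection off a higher-index medium gives a half-wave phase shift.
Bottom surface (1.464 → 1.674): reflection off a higher-index medium gives a half-wave phase shift.
Zero or two π shifts → no net half-wave offset.
For minimum reflection here: 2 n t = (m + ½) λ.
λ = 2 n t / (m + ½) = 6002 / (m + ½) nm.
m=7: 800 nm (IR); m=8: 706 nm (visible); m=9: 632 nm (visible); m=10: 572 nm (visible); m=11: 522 nm (visible); m=12: 480 nm (visible); m=13: 445 nm (visible); m=14: 414 nm (visible); m=15: 387 nm (visible); m=16: 364 nm (UV).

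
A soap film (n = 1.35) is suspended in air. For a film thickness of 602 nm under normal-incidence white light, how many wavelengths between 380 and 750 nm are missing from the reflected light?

Ray reflecting at the top interface goes from n = 1.0 toward n = 1.35: a half-wave phase shift.
Ray reflecting at the bottom interface goes from n = 1.35 toward n = 1.0: no phase shift.
The two reflections differ by half a wavelength.
With one net inversion, destructive interference in reflection requires 2 n t = m λ.
λ = 2 n t / m = 1625 / m nm.
m=2: 813 nm (IR); m=3: 542 nm (visible); m=4: 406 nm (visible); m=5: 325 nm (UV).

2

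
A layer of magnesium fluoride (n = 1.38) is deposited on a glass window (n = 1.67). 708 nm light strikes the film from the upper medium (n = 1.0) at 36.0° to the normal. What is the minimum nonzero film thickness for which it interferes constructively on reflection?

284 nm

At the upper boundary (n = 1.0 to n = 1.38) the reflected ray undergoes a half-wave phase shift.
Ray reflecting at the bottom interface goes from n = 1.38 toward n = 1.67: a half-wave phase shift.
The two reflections carry the same phase change, so no net offset.
So the condition for constructive reflection is 2 n t cos θ_r = m λ.
Snell's law: 1.0 sin 36.0° = 1.38 sin θ_r → sin θ_r = 0.426, cos θ_r = 0.905.
Minimum nonzero at m = 1: t = λ / (2 n cos θ_r) = 708 / (2 × 1.38 × 0.905) = 284 nm.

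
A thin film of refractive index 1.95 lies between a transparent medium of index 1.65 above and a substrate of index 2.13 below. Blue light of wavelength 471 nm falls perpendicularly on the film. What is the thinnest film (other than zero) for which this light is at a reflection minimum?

60.4 nm

At the upper boundary (n = 1.65 to n = 1.95) the reflected ray undergoes a half-wave phase shift.
Bottom surface (1.95 → 2.13): reflection off a higher-index medium gives a half-wave phase shift.
Net: no relative phase inversion (both shifts match).
With no net inversion, destructive interference in reflection requires 2 n t = (m + ½) λ.
Minimum at m = 0: t = λ / (4 n) = 471 / (4 × 1.95) = 60.4 nm.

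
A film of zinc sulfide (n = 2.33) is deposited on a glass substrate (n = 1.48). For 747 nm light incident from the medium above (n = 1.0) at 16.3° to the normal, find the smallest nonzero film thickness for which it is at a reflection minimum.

At the upper boundary (n = 1.0 to n = 2.33) the reflected ray undergoes a half-wave phase shift.
At the lower boundary (n = 2.33 to n = 1.48) the reflected ray undergoes no phase shift.
Exactly one π shift → a net half-wave offset.
So the condition for destructive reflection is 2 n t cos θ_r = m λ.
Snell's law: 1.0 sin 16.3° = 2.33 sin θ_r → sin θ_r = 0.120, cos θ_r = 0.993.
Minimum nonzero at m = 1: t = λ / (2 n cos θ_r) = 747 / (2 × 2.33 × 0.993) = 161 nm.

161 nm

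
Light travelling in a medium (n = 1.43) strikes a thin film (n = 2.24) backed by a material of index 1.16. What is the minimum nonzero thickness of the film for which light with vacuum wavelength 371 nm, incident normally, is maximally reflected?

Top surface (1.43 → 2.24): reflection off a higher-index medium gives a half-wave phase shift.
Bottom surface (2.24 → 1.16): reflection off a lower-index medium gives no phase shift.
Net: one phase inversion between the two reflected rays.
For strong reflection here: 2 n t = (m + ½) λ.
Minimum at m = 0: t = λ / (4 n) = 371 / (4 × 2.24) = 41.4 nm.

41.4 nm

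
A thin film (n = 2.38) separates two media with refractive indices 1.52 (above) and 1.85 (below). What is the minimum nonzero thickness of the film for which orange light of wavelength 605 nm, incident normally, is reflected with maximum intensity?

At the upper boundary (n = 1.52 to n = 2.38) the reflected ray undergoes a half-wave phase shift.
At the lower boundary (n = 2.38 to n = 1.85) the reflected ray undergoes no phase shift.
Net: one phase inversion between the two reflected rays.
So the condition for constructive reflection is 2 n t = (m + ½) λ.
Minimum at m = 0: t = λ / (4 n) = 605 / (4 × 2.38) = 63.6 nm.

63.6 nm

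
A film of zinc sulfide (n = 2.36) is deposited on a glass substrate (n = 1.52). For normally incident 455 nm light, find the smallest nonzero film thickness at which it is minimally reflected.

96.4 nm

Top surface (1.0 → 2.36): reflection off a higher-index medium gives a half-wave phase shift.
At the lower boundary (n = 2.36 to n = 1.52) the reflected ray undergoes no phase shift.
Exactly one π shift → a net half-wave offset.
So the condition for destructive reflection is 2 n t = m λ.
Minimum nonzero at m = 1: t = λ / (2 n) = 455 / (2 × 2.36) = 96.4 nm.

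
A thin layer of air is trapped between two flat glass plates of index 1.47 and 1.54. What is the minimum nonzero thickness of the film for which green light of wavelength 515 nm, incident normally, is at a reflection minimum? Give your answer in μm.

Ray reflecting at the top interface goes from n = 1.47 toward n = 1.0: no phase shift.
At the lower boundary (n = 1.0 to n = 1.54) the reflected ray undergoes a half-wave phase shift.
Net: one phase inversion between the two reflected rays.
For dark reflection here: 2 n t = m λ.
Minimum nonzero at m = 1: t = λ / (2 n) = 515 / (2 × 1.0) = 258 nm.

0.258 μm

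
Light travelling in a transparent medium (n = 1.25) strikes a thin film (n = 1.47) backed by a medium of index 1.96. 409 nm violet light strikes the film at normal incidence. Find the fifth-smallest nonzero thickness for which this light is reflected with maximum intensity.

696 nm

At the upper boundary (n = 1.25 to n = 1.47) the reflected ray undergoes a half-wave phase shift.
At the lower boundary (n = 1.47 to n = 1.96) the reflected ray undergoes a half-wave phase shift.
The two reflections carry the same phase change, so no net offset.
So the condition for constructive reflection is 2 n t = m λ.
The fifth-smallest nonzero thickness corresponds to m = 5: t = m λ / (2 n) = 5.00 × 409 / (2 × 1.47) = 696 nm.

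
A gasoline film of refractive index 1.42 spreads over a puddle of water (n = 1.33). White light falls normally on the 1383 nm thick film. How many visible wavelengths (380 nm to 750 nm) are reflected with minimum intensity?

At the upper boundary (n = 1.0 to n = 1.42) the reflected ray undergoes a half-wave phase shift.
Bottom surface (1.42 → 1.33): reflection off a lower-index medium gives no phase shift.
The two reflections differ by half a wavelength.
So the condition for destructive reflection is 2 n t = m λ.
λ = 2 n t / m = 3928 / m nm.
m=5: 786 nm (IR); m=6: 655 nm (visible); m=7: 561 nm (visible); m=8: 491 nm (visible); m=9: 436 nm (visible); m=10: 393 nm (visible); m=11: 357 nm (UV).

5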